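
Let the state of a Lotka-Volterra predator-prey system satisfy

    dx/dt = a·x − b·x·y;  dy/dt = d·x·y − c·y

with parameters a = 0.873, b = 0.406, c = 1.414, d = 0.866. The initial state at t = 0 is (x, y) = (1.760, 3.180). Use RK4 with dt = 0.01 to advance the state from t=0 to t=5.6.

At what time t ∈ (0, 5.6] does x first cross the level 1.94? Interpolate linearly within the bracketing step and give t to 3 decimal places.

t = 3.800

t=0.000: state=(1.760, 3.180)
step 1 (dt=0.01): k1=(-0.736, 0.350), k2=(-0.736, 0.340), k3=(-0.735, 0.340), k4=(-0.735, 0.330); state += dt/6·(k1+2k2+2k3+k4)
t=0.010: state=(1.753, 3.183)
t=0.020: state=(1.745, 3.187)
t=0.030: state=(1.738, 3.190)
continuing one RK4 step at a time; state shown every 20 steps (Δt=0.2):
t=0.200: state=(1.616, 3.210)
t=0.400: state=(1.485, 3.164)
t=0.600: state=(1.373, 3.053)
t=0.800: state=(1.284, 2.895)
t=1.000: state=(1.218, 2.709)
t=1.200: state=(1.173, 2.511)
t=1.400: state=(1.148, 2.313)
t=1.600: state=(1.142, 2.125)
t=1.800: state=(1.152, 1.953)
t=2.000: state=(1.179, 1.801)
t=2.200: state=(1.219, 1.670)
t=2.400: state=(1.273, 1.562)
t=2.600: state=(1.341, 1.476)
t=2.800: state=(1.420, 1.412)
t=3.000: state=(1.510, 1.372)
t=3.200: state=(1.610, 1.354)
t=3.400: state=(1.718, 1.362)
t=3.600: state=(1.829, 1.395)
t=3.790: state=(1.935, 1.453)
next step: t=3.800: state=(1.940, 1.457) — x has crossed 1.94
linear interpolation between t=3.790 (1.93464) and t=3.800 (1.94011) → t≈3.800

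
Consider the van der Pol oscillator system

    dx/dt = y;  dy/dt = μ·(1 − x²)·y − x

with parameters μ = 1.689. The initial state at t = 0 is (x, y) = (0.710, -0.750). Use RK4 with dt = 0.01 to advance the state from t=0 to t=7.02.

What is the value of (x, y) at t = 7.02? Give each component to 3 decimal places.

(x, y) = (1.018, -0.935)

t=0.000: state=(0.710, -0.750)
step 1 (dt=0.01): k1=(-0.750, -1.338), k2=(-0.757, -1.347), k3=(-0.757, -1.347), k4=(-0.763, -1.356); state += dt/6·(k1+2k2+2k3+k4)
t=0.010: state=(0.702, -0.763)
t=0.020: state=(0.695, -0.777)
t=0.030: state=(0.687, -0.791)
continuing one RK4 step at a time; state shown every 25 steps (Δt=0.25):
t=0.250: state=(0.475, -1.156)
t=0.500: state=(0.113, -1.784)
t=0.750: state=(-0.437, -2.630)
t=1.000: state=(-1.151, -2.827)
t=1.250: state=(-1.707, -1.461)
t=1.500: state=(-1.903, -0.255)
t=1.750: state=(-1.899, 0.204)
t=2.000: state=(-1.825, 0.363)
t=2.250: state=(-1.724, 0.440)
t=2.500: state=(-1.606, 0.504)
t=2.750: state=(-1.471, 0.577)
t=3.000: state=(-1.315, 0.678)
t=3.250: state=(-1.128, 0.828)
t=3.500: state=(-0.893, 1.071)
t=3.750: state=(-0.578, 1.498)
t=4.000: state=(-0.117, 2.259)
t=4.250: state=(0.578, 3.270)
t=4.500: state=(1.408, 2.960)
t=4.750: state=(1.908, 1.041)
t=5.000: state=(2.017, 0.020)
t=5.250: state=(1.977, -0.279)
t=5.500: state=(1.893, -0.376)
t=5.750: state=(1.793, -0.428)
t=6.000: state=(1.679, -0.478)
t=6.250: state=(1.553, -0.537)
t=6.500: state=(1.409, -0.618)
t=6.750: state=(1.241, -0.734)
t=7.000: state=(1.036, -0.916)
t=7.020: state=(1.018, -0.935)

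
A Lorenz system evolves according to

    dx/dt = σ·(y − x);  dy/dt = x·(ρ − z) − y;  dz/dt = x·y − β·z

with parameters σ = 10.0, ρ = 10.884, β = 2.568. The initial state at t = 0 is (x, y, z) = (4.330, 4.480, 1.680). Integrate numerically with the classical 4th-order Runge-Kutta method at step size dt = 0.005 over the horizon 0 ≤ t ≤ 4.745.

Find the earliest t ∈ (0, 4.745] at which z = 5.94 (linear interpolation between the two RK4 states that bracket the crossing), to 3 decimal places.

t=0.000: state=(4.330, 4.480, 1.680)
step 1 (dt=0.005): k1=(1.500, 35.373, 15.084), k2=(2.347, 35.156, 15.387), k3=(2.320, 35.173, 15.393), k4=(3.143, 34.970, 15.702); state += dt/6·(k1+2k2+2k3+k4)
t=0.005: state=(4.342, 4.656, 1.757)
t=0.010: state=(4.361, 4.830, 1.837)
t=0.015: state=(4.388, 5.002, 1.920)
t=0.145: state=(6.696, 9.083, 5.803)
next step: t=0.150: state=(6.815, 9.205, 6.036) — z has crossed 5.94
linear interpolation between t=0.145 (5.80286) and t=0.150 (6.03575) → t≈0.148

t = 0.148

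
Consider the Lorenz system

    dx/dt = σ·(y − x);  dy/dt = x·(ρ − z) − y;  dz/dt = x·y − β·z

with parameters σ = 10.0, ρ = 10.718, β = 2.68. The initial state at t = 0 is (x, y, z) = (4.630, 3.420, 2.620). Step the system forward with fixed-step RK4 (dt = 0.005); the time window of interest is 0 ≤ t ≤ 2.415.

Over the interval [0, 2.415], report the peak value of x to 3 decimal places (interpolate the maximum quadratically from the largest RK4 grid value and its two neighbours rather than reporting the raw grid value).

t=0.000: state=(4.630, 3.420, 2.620)
step 1 (dt=0.005): k1=(-12.100, 34.074, 8.813), k2=(-10.946, 33.642, 9.042), k3=(-10.985, 33.664, 9.046), k4=(-9.868, 33.254, 9.274); state += dt/6·(k1+2k2+2k3+k4)
t=0.005: state=(4.575, 3.588, 2.665)
t=0.010: state=(4.531, 3.753, 2.713)
t=0.015: state=(4.497, 3.914, 2.763)
continuing one RK4 step at a time; state shown every 20 steps (Δt=0.1):
t=0.100: state=(4.980, 6.362, 4.036)
t=0.200: state=(6.755, 8.662, 7.053)
t=0.300: state=(8.192, 8.847, 11.420)
t=0.400: state=(7.716, 6.174, 14.170)
t=0.500: state=(5.652, 3.412, 13.591)
t=0.600: state=(3.731, 2.244, 11.490)
t=0.700: state=(2.709, 2.113, 9.371)
t=0.800: state=(2.438, 2.449, 7.666)
t=0.900: state=(2.670, 3.106, 6.477)
t=1.000: state=(3.295, 4.105, 5.895)
t=1.100: state=(4.282, 5.432, 6.103)
t=1.200: state=(5.527, 6.805, 7.344)
t=1.300: state=(6.646, 7.487, 9.538)
t=1.400: state=(6.992, 6.782, 11.684)
t=1.500: state=(6.283, 5.184, 12.451)
t=1.600: state=(5.076, 3.893, 11.744)
t=1.700: state=(4.094, 3.356, 10.397)
t=1.800: state=(3.620, 3.399, 9.067)
t=1.900: state=(3.620, 3.825, 8.066)
t=2.000: state=(3.996, 4.527, 7.558)
t=2.100: state=(4.646, 5.391, 7.669)
t=2.200: state=(5.417, 6.170, 8.447)
t=2.300: state=(6.043, 6.485, 9.697)
t=2.400: state=(6.215, 6.099, 10.853)
t=2.415: state=(6.191, 5.990, 10.977)
largest grid value and its neighbours: x(0.325)=8.28697, x(0.330)=8.28881, x(0.335)=8.28479
parabola through these three points peaks at t≈0.329 with x≈8.28892

max x = 8.289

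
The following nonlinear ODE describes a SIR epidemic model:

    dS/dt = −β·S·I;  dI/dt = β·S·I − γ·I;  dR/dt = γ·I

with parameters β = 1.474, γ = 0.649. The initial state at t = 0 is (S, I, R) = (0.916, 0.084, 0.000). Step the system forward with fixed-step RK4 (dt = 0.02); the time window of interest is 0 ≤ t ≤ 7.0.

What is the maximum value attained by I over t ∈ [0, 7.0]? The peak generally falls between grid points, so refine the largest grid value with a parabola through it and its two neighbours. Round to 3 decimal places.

t=0.000: state=(0.916, 0.084, 0.000)
step 1 (dt=0.02): k1=(-0.113, 0.059, 0.055), k2=(-0.114, 0.059, 0.055), k3=(-0.114, 0.059, 0.055), k4=(-0.115, 0.059, 0.055); state += dt/6·(k1+2k2+2k3+k4)
t=0.020: state=(0.914, 0.085, 0.001)
t=0.040: state=(0.911, 0.086, 0.002)
t=0.060: state=(0.909, 0.088, 0.003)
continuing one RK4 step at a time; state shown every 25 steps (Δt=0.5):
t=0.500: state=(0.851, 0.117, 0.032)
t=1.000: state=(0.771, 0.153, 0.076)
t=1.500: state=(0.679, 0.189, 0.132)
t=2.000: state=(0.584, 0.218, 0.198)
t=2.500: state=(0.494, 0.234, 0.272)
t=3.000: state=(0.415, 0.236, 0.348)
t=3.500: state=(0.350, 0.226, 0.424)
t=4.000: state=(0.298, 0.208, 0.494)
t=4.500: state=(0.258, 0.184, 0.558)
t=5.000: state=(0.227, 0.159, 0.614)
t=5.500: state=(0.204, 0.135, 0.661)
t=6.000: state=(0.186, 0.112, 0.701)
t=6.500: state=(0.173, 0.093, 0.735)
t=7.000: state=(0.162, 0.076, 0.762)
largest grid value and its neighbours: I(2.820)=0.23715, I(2.840)=0.23715, I(2.860)=0.23713
parabola through these three points peaks at t≈2.831 with I≈0.23715

max I = 0.237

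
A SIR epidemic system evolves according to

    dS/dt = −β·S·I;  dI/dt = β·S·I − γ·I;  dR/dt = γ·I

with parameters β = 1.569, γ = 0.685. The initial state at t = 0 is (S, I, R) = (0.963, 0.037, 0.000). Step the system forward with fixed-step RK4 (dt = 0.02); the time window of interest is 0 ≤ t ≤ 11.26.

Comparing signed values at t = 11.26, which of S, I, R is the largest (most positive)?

largest component: R

t=0.000: state=(0.963, 0.037, 0.000)
step 1 (dt=0.02): k1=(-0.056, 0.031, 0.025), k2=(-0.056, 0.031, 0.026), k3=(-0.056, 0.031, 0.026), k4=(-0.057, 0.031, 0.026); state += dt/6·(k1+2k2+2k3+k4)
t=0.020: state=(0.962, 0.038, 0.001)
t=0.040: state=(0.961, 0.038, 0.001)
t=0.060: state=(0.960, 0.039, 0.002)
continuing one RK4 step at a time; state shown every 25 steps (Δt=0.5):
t=0.500: state=(0.929, 0.055, 0.016)
t=1.000: state=(0.882, 0.080, 0.039)
t=1.500: state=(0.818, 0.111, 0.071)
t=2.000: state=(0.740, 0.145, 0.115)
t=2.500: state=(0.652, 0.178, 0.170)
t=3.000: state=(0.561, 0.203, 0.236)
t=3.500: state=(0.476, 0.216, 0.308)
t=4.000: state=(0.401, 0.217, 0.382)
t=4.500: state=(0.340, 0.205, 0.455)
t=5.000: state=(0.291, 0.187, 0.522)
t=5.500: state=(0.254, 0.164, 0.582)
t=6.000: state=(0.225, 0.140, 0.634)
t=6.500: state=(0.204, 0.118, 0.679)
t=7.000: state=(0.187, 0.098, 0.715)
t=7.500: state=(0.175, 0.080, 0.746)
t=8.000: state=(0.165, 0.065, 0.770)
t=8.500: state=(0.158, 0.052, 0.790)
t=9.000: state=(0.152, 0.042, 0.806)
t=9.500: state=(0.148, 0.033, 0.819)
t=10.000: state=(0.144, 0.027, 0.829)
t=10.500: state=(0.141, 0.021, 0.837)
t=11.000: state=(0.139, 0.017, 0.844)
t=11.260: state=(0.138, 0.015, 0.847)
compare at T: S=0.138, I=0.015, R=0.847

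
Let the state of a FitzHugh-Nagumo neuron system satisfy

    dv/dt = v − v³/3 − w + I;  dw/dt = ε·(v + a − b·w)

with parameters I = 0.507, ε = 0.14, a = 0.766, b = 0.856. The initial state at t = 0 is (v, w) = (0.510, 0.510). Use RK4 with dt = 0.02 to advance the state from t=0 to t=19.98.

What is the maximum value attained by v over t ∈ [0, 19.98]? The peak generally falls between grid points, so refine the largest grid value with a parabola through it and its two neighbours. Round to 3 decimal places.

max v = 1.428

t=0.000: state=(0.510, 0.510)
step 1 (dt=0.02): k1=(0.463, 0.118), k2=(0.465, 0.118), k3=(0.465, 0.118), k4=(0.467, 0.119); state += dt/6·(k1+2k2+2k3+k4)
t=0.020: state=(0.519, 0.512)
t=0.040: state=(0.529, 0.515)
t=0.060: state=(0.538, 0.517)
continuing one RK4 step at a time; state shown every 50 steps (Δt=1):
t=1.000: state=(1.038, 0.656)
t=2.000: state=(1.386, 0.847)
t=3.000: state=(1.415, 1.040)
t=4.000: state=(1.310, 1.204)
t=5.000: state=(1.151, 1.331)
t=6.000: state=(0.939, 1.421)
t=7.000: state=(0.619, 1.465)
t=8.000: state=(-0.016, 1.446)
t=9.000: state=(-1.343, 1.298)
t=10.000: state=(-1.925, 1.021)
t=11.000: state=(-1.880, 0.754)
t=12.000: state=(-1.787, 0.528)
t=13.000: state=(-1.694, 0.340)
t=14.000: state=(-1.602, 0.186)
t=15.000: state=(-1.513, 0.060)
t=16.000: state=(-1.426, -0.039)
t=17.000: state=(-1.340, -0.116)
t=18.000: state=(-1.256, -0.173)
t=19.000: state=(-1.172, -0.212)
t=19.980: state=(-1.089, -0.236)
largest grid value and its neighbours: v(2.580)=1.42827, v(2.600)=1.42829, v(2.620)=1.42823
parabola through these three points peaks at t≈2.595 with v≈1.42829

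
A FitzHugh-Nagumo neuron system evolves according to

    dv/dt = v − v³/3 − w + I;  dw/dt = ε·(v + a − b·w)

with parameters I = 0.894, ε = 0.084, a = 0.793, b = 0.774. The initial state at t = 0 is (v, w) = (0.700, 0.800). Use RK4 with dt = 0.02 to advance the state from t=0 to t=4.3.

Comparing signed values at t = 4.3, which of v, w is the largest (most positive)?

largest component: v

t=0.000: state=(0.700, 0.800)
step 1 (dt=0.02): k1=(0.680, 0.073), k2=(0.682, 0.074), k3=(0.682, 0.074), k4=(0.685, 0.074); state += dt/6·(k1+2k2+2k3+k4)
t=0.020: state=(0.714, 0.801)
t=0.040: state=(0.727, 0.803)
t=0.060: state=(0.741, 0.804)
continuing one RK4 step at a time; state shown every 10 steps (Δt=0.2):
t=0.200: state=(0.841, 0.816)
t=0.400: state=(0.986, 0.834)
t=0.600: state=(1.128, 0.854)
t=0.800: state=(1.259, 0.876)
t=1.000: state=(1.371, 0.900)
t=1.200: state=(1.461, 0.925)
t=1.400: state=(1.528, 0.951)
t=1.600: state=(1.575, 0.978)
t=1.800: state=(1.605, 1.005)
t=2.000: state=(1.622, 1.033)
t=2.200: state=(1.630, 1.060)
t=2.400: state=(1.631, 1.086)
t=2.600: state=(1.627, 1.113)
t=2.800: state=(1.620, 1.139)
t=3.000: state=(1.611, 1.164)
t=3.200: state=(1.599, 1.189)
t=3.400: state=(1.587, 1.214)
t=3.600: state=(1.574, 1.238)
t=3.800: state=(1.559, 1.261)
t=4.000: state=(1.545, 1.284)
t=4.200: state=(1.530, 1.306)
t=4.300: state=(1.522, 1.317)
compare at T: v=1.522, w=1.317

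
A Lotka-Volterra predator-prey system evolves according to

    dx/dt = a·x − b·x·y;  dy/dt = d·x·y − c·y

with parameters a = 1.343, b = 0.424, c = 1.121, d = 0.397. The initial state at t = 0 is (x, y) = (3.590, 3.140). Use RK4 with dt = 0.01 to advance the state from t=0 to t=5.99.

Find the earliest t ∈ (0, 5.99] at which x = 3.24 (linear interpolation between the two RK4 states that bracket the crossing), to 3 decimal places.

t=0.000: state=(3.590, 3.140)
step 1 (dt=0.01): k1=(0.042, 0.955), k2=(0.035, 0.957), k3=(0.035, 0.957), k4=(0.027, 0.959); state += dt/6·(k1+2k2+2k3+k4)
t=0.010: state=(3.590, 3.150)
t=0.020: state=(3.591, 3.159)
t=0.030: state=(3.591, 3.169)
continuing one RK4 step at a time; state shown every 20 steps (Δt=0.2):
t=0.200: state=(3.569, 3.335)
t=0.400: state=(3.489, 3.529)
t=0.600: state=(3.358, 3.702)
t=0.740: state=(3.244, 3.802)
next step: t=0.750: state=(3.235, 3.808) — x has crossed 3.24
linear interpolation between t=0.740 (3.24357) and t=0.750 (3.23481) → t≈0.744

t = 0.744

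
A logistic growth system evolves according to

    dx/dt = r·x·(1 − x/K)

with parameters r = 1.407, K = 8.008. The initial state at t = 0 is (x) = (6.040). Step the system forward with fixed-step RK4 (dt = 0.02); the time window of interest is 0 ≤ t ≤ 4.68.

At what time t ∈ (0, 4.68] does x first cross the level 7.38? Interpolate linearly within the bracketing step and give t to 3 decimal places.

t = 0.954

t=0.000: state=(6.040)
step 1 (dt=0.02): k1=(2.088), k2=(2.073), k3=(2.074), k4=(2.059); state += dt/6·(k1+2k2+2k3+k4)
t=0.020: state=(6.081)
t=0.040: state=(6.122)
t=0.060: state=(6.163)
continuing one RK4 step at a time; state shown every 10 steps (Δt=0.2):
t=0.200: state=(6.427)
t=0.400: state=(6.754)
t=0.600: state=(7.024)
t=0.800: state=(7.242)
t=0.940: state=(7.368)
next step: t=0.960: state=(7.385) — x has crossed 7.38
linear interpolation between t=0.940 (7.36831) and t=0.960 (7.38468) → t≈0.954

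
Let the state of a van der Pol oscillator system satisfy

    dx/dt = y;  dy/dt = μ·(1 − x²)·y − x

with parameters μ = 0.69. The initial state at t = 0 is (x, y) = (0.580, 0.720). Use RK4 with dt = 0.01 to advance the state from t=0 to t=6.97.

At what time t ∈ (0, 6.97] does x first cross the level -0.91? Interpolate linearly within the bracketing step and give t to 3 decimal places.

t=0.000: state=(0.580, 0.720)
step 1 (dt=0.01): k1=(0.720, -0.250), k2=(0.719, -0.257), k3=(0.719, -0.257), k4=(0.717, -0.263); state += dt/6·(k1+2k2+2k3+k4)
t=0.010: state=(0.587, 0.717)
t=0.020: state=(0.594, 0.715)
t=0.030: state=(0.601, 0.712)
continuing one RK4 step at a time; state shown every 25 steps (Δt=0.25):
t=0.250: state=(0.749, 0.618)
t=0.500: state=(0.883, 0.444)
t=0.750: state=(0.967, 0.220)
t=1.000: state=(0.991, -0.025)
t=1.250: state=(0.954, -0.271)
t=1.500: state=(0.856, -0.511)
t=1.750: state=(0.699, -0.749)
t=2.000: state=(0.481, -0.995)
t=2.250: state=(0.200, -1.252)
t=2.500: state=(-0.144, -1.495)
t=2.750: state=(-0.540, -1.648)
t=2.970: state=(-0.902, -1.607)
next step: t=2.980: state=(-0.918, -1.599) — x has crossed -0.91
linear interpolation between t=2.970 (-0.90194) and t=2.980 (-0.91797) → t≈2.975

t = 2.975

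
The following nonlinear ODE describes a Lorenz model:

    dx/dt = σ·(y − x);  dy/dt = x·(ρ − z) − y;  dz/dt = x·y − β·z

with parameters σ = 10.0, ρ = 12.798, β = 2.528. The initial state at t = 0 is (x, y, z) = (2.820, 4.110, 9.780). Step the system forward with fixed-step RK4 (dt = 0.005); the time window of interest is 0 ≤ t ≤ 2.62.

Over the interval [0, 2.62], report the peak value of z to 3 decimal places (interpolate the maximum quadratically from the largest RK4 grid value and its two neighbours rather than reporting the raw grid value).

t=0.000: state=(2.820, 4.110, 9.780)
step 1 (dt=0.005): k1=(12.900, 4.401, -13.134), k2=(12.688, 4.581, -12.887), k3=(12.697, 4.577, -12.889), k4=(12.494, 4.755, -12.644); state += dt/6·(k1+2k2+2k3+k4)
t=0.005: state=(2.883, 4.133, 9.716)
t=0.010: state=(2.945, 4.158, 9.654)
t=0.015: state=(3.005, 4.184, 9.594)
continuing one RK4 step at a time; state shown every 20 steps (Δt=0.1):
t=0.100: state=(3.882, 4.861, 8.938)
t=0.200: state=(4.916, 6.020, 9.072)
t=0.300: state=(6.036, 7.108, 10.274)
t=0.400: state=(6.877, 7.386, 12.216)
t=0.500: state=(6.917, 6.478, 13.802)
t=0.600: state=(6.120, 5.081, 14.052)
t=0.700: state=(5.078, 4.133, 13.149)
t=0.800: state=(4.351, 3.869, 11.837)
t=0.900: state=(4.121, 4.131, 10.662)
t=1.000: state=(4.343, 4.761, 9.928)
t=1.100: state=(4.915, 5.614, 9.834)
t=1.200: state=(5.671, 6.434, 10.481)
t=1.300: state=(6.324, 6.804, 11.705)
t=1.400: state=(6.528, 6.430, 12.909)
t=1.500: state=(6.154, 5.553, 13.402)
t=1.600: state=(5.464, 4.759, 13.034)
t=1.700: state=(4.858, 4.390, 12.175)
t=1.800: state=(4.567, 4.457, 11.270)
t=1.900: state=(4.629, 4.853, 10.628)
t=2.000: state=(4.983, 5.445, 10.438)
t=2.100: state=(5.499, 6.037, 10.780)
t=2.200: state=(5.980, 6.364, 11.551)
t=2.300: state=(6.197, 6.225, 12.396)
t=2.400: state=(6.034, 5.701, 12.869)
t=2.500: state=(5.604, 5.121, 12.768)
t=2.600: state=(5.154, 4.771, 12.245)
t=2.620: state=(5.082, 4.739, 12.116)
largest grid value and its neighbours: z(0.560)=14.12590, z(0.565)=14.12863, z(0.570)=14.12780
parabola through these three points peaks at t≈0.566 with z≈14.12876

max z = 14.129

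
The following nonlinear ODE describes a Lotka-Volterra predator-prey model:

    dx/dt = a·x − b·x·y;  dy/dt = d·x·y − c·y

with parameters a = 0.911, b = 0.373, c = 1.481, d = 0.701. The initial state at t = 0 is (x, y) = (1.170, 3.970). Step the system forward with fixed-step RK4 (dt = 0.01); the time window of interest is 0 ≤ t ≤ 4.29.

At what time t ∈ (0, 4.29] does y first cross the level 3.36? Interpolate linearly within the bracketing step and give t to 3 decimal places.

t = 0.236

t=0.000: state=(1.170, 3.970)
step 1 (dt=0.01): k1=(-0.667, -2.623), k2=(-0.659, -2.624), k3=(-0.659, -2.624), k4=(-0.652, -2.624); state += dt/6·(k1+2k2+2k3+k4)
t=0.010: state=(1.163, 3.944)
t=0.020: state=(1.157, 3.918)
t=0.030: state=(1.151, 3.891)
continuing one RK4 step at a time; state shown every 20 steps (Δt=0.2):
t=0.200: state=(1.065, 3.451)
t=0.230: state=(1.053, 3.375)
next step: t=0.240: state=(1.049, 3.350) — y has crossed 3.36
linear interpolation between t=0.230 (3.37508) and t=0.240 (3.35006) → t≈0.236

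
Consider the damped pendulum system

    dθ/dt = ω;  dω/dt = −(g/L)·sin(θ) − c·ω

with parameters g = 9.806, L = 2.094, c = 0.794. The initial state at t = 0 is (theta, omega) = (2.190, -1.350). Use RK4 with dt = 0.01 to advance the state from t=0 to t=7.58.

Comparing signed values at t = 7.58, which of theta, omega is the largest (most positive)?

largest component: omega

t=0.000: state=(2.190, -1.350)
step 1 (dt=0.01): k1=(-1.350, -2.742), k2=(-1.364, -2.749), k3=(-1.364, -2.749), k4=(-1.377, -2.756); state += dt/6·(k1+2k2+2k3+k4)
t=0.010: state=(2.176, -1.377)
t=0.020: state=(2.162, -1.405)
t=0.030: state=(2.148, -1.433)
continuing one RK4 step at a time; state shown every 25 steps (Δt=0.25):
t=0.250: state=(1.763, -2.072)
t=0.500: state=(1.158, -2.738)
t=0.750: state=(0.430, -2.981)
t=1.000: state=(-0.271, -2.504)
t=1.250: state=(-0.778, -1.501)
t=1.500: state=(-1.013, -0.386)
t=1.750: state=(-0.983, 0.587)
t=2.000: state=(-0.741, 1.293)
t=2.250: state=(-0.369, 1.617)
t=2.500: state=(0.029, 1.494)
t=2.750: state=(0.348, 1.011)
t=3.000: state=(0.521, 0.366)
t=3.250: state=(0.534, -0.246)
t=3.500: state=(0.412, -0.692)
t=3.750: state=(0.209, -0.892)
t=4.000: state=(-0.012, -0.831)
t=4.250: state=(-0.190, -0.565)
t=4.500: state=(-0.286, -0.204)
t=4.750: state=(-0.293, 0.144)
t=5.000: state=(-0.223, 0.393)
t=5.250: state=(-0.109, 0.497)
t=5.500: state=(0.013, 0.455)
t=5.750: state=(0.110, 0.303)
t=6.000: state=(0.161, 0.100)
t=6.250: state=(0.161, -0.092)
t=6.500: state=(0.119, -0.226)
t=6.750: state=(0.055, -0.278)
t=7.000: state=(-0.013, -0.248)
t=7.250: state=(-0.064, -0.160)
t=7.500: state=(-0.090, -0.046)
t=7.580: state=(-0.093, -0.010)
compare at T: theta=-0.093, omega=-0.010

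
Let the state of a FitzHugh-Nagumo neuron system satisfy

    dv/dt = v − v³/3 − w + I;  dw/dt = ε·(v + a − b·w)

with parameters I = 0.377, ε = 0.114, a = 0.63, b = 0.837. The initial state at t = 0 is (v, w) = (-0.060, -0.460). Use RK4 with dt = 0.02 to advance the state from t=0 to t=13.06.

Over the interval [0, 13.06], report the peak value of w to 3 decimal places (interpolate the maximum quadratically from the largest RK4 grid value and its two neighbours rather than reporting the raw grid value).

t=0.000: state=(-0.060, -0.460)
step 1 (dt=0.02): k1=(0.777, 0.109), k2=(0.784, 0.110), k3=(0.784, 0.110), k4=(0.791, 0.110); state += dt/6·(k1+2k2+2k3+k4)
t=0.020: state=(-0.044, -0.458)
t=0.040: state=(-0.028, -0.456)
t=0.060: state=(-0.012, -0.453)
continuing one RK4 step at a time; state shown every 25 steps (Δt=0.5):
t=0.500: state=(0.423, -0.394)
t=1.000: state=(1.076, -0.299)
t=1.500: state=(1.621, -0.174)
t=2.000: state=(1.837, -0.033)
t=2.500: state=(1.865, 0.107)
t=3.000: state=(1.834, 0.240)
t=3.500: state=(1.786, 0.365)
t=4.000: state=(1.734, 0.481)
t=4.500: state=(1.679, 0.589)
t=5.000: state=(1.623, 0.688)
t=5.500: state=(1.566, 0.780)
t=6.000: state=(1.506, 0.864)
t=6.500: state=(1.445, 0.941)
t=7.000: state=(1.381, 1.011)
t=7.500: state=(1.314, 1.074)
t=8.000: state=(1.242, 1.130)
t=8.500: state=(1.164, 1.179)
t=9.000: state=(1.077, 1.222)
t=9.500: state=(0.978, 1.257)
t=10.000: state=(0.860, 1.285)
t=10.500: state=(0.713, 1.304)
t=11.000: state=(0.516, 1.313)
t=11.500: state=(0.229, 1.308)
t=12.000: state=(-0.221, 1.283)
t=12.500: state=(-0.896, 1.228)
t=13.000: state=(-1.573, 1.136)
t=13.060: state=(-1.632, 1.123)
largest grid value and its neighbours: w(11.080)=1.31316, w(11.100)=1.31317, w(11.120)=1.31315
parabola through these three points peaks at t≈11.096 with w≈1.31317

max w = 1.313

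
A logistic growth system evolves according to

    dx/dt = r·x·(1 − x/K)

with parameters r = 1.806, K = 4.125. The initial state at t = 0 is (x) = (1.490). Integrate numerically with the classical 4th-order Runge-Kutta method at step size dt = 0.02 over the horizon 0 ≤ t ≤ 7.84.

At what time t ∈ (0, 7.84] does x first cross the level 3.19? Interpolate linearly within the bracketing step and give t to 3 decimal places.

t=0.000: state=(1.490)
step 1 (dt=0.02): k1=(1.719), k2=(1.727), k3=(1.727), k4=(1.736); state += dt/6·(k1+2k2+2k3+k4)
t=0.020: state=(1.525)
t=0.040: state=(1.559)
t=0.060: state=(1.595)
continuing one RK4 step at a time; state shown every 25 steps (Δt=0.5):
t=0.500: state=(2.403)
t=0.980: state=(3.170)
next step: t=1.000: state=(3.196) — x has crossed 3.19
linear interpolation between t=0.980 (3.17000) and t=1.000 (3.19625) → t≈0.995

t = 0.995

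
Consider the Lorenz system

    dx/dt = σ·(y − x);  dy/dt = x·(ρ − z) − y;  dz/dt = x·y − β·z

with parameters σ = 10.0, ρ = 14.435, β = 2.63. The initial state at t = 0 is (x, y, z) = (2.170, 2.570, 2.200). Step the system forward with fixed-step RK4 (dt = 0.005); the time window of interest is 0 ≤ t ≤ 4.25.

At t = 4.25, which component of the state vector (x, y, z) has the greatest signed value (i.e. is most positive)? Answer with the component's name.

t=0.000: state=(2.170, 2.570, 2.200)
step 1 (dt=0.005): k1=(4.000, 23.980, -0.209), k2=(4.499, 24.043, -0.051), k3=(4.489, 24.058, -0.049), k4=(4.978, 24.135, 0.113); state += dt/6·(k1+2k2+2k3+k4)
t=0.005: state=(2.192, 2.690, 2.200)
t=0.010: state=(2.220, 2.811, 2.201)
t=0.015: state=(2.252, 2.934, 2.204)
continuing one RK4 step at a time; state shown every 40 steps (Δt=0.2):
t=0.200: state=(6.143, 9.606, 5.220)
t=0.400: state=(10.839, 9.061, 20.618)
t=0.600: state=(3.124, 0.276, 16.030)
t=0.800: state=(0.740, 0.547, 9.534)
t=1.000: state=(1.040, 1.479, 5.761)
t=1.200: state=(2.833, 4.382, 4.264)
t=1.400: state=(7.917, 11.129, 9.495)
t=1.600: state=(8.823, 5.521, 20.251)
t=1.800: state=(2.664, 1.068, 13.973)
t=2.000: state=(1.706, 1.972, 8.664)
t=2.200: state=(3.317, 4.750, 6.387)
t=2.400: state=(7.632, 10.128, 10.608)
t=2.600: state=(8.359, 5.970, 18.843)
t=2.800: state=(3.495, 2.095, 14.029)
t=3.000: state=(2.782, 3.223, 9.389)
t=3.200: state=(4.929, 6.632, 8.477)
t=3.400: state=(8.416, 9.332, 14.493)
t=3.600: state=(6.398, 4.262, 16.937)
t=3.800: state=(3.599, 3.144, 12.360)
t=4.000: state=(4.175, 5.103, 9.635)
t=4.200: state=(6.843, 8.272, 11.740)
t=4.250: state=(7.483, 8.566, 13.142)
compare at T: x=7.483, y=8.566, z=13.142

largest component: z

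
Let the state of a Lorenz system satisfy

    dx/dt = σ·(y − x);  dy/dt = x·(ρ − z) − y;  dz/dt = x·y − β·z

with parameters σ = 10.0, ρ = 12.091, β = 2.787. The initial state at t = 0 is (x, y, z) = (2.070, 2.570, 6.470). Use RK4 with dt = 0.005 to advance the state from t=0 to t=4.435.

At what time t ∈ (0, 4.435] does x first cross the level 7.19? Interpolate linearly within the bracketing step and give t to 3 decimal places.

t=0.000: state=(2.070, 2.570, 6.470)
step 1 (dt=0.005): k1=(5.000, 9.065, -12.712), k2=(5.102, 9.179, -12.544), k3=(5.102, 9.180, -12.544), k4=(5.204, 9.294, -12.375); state += dt/6·(k1+2k2+2k3+k4)
t=0.005: state=(2.096, 2.616, 6.407)
t=0.010: state=(2.122, 2.663, 6.346)
t=0.015: state=(2.150, 2.711, 6.287)
continuing one RK4 step at a time; state shown every 40 steps (Δt=0.2):
t=0.200: state=(3.999, 5.490, 5.579)
t=0.375: state=(7.168, 8.927, 9.429)
next step: t=0.380: state=(7.255, 8.975, 9.619) — x has crossed 7.19
linear interpolation between t=0.375 (7.16793) and t=0.380 (7.25492) → t≈0.376

t = 0.376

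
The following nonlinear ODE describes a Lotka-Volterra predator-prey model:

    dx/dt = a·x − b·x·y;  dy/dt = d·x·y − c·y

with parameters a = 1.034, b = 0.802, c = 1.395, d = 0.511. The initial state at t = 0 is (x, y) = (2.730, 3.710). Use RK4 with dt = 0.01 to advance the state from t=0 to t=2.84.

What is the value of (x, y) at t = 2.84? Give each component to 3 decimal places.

(x, y) = (1.478, 0.333)

t=0.000: state=(2.730, 3.710)
step 1 (dt=0.01): k1=(-5.300, 0.000), k2=(-5.249, -0.050), k3=(-5.249, -0.050), k4=(-5.197, -0.099); state += dt/6·(k1+2k2+2k3+k4)
t=0.010: state=(2.678, 3.710)
t=0.020: state=(2.626, 3.708)
t=0.030: state=(2.576, 3.706)
continuing one RK4 step at a time; state shown every 10 steps (Δt=0.1):
t=0.100: state=(2.251, 3.663)
t=0.200: state=(1.869, 3.539)
t=0.300: state=(1.572, 3.360)
t=0.400: state=(1.342, 3.147)
t=0.500: state=(1.167, 2.918)
t=0.600: state=(1.034, 2.685)
t=0.700: state=(0.933, 2.455)
t=0.800: state=(0.857, 2.235)
t=0.900: state=(0.801, 2.028)
t=1.000: state=(0.761, 1.836)
t=1.100: state=(0.734, 1.659)
t=1.200: state=(0.717, 1.497)
t=1.300: state=(0.709, 1.351)
t=1.400: state=(0.710, 1.218)
t=1.500: state=(0.717, 1.099)
t=1.600: state=(0.732, 0.992)
t=1.700: state=(0.752, 0.896)
t=1.800: state=(0.779, 0.810)
t=1.900: state=(0.812, 0.734)
t=2.000: state=(0.851, 0.666)
t=2.100: state=(0.897, 0.606)
t=2.200: state=(0.950, 0.552)
t=2.300: state=(1.010, 0.505)
t=2.400: state=(1.077, 0.463)
t=2.500: state=(1.152, 0.427)
t=2.600: state=(1.237, 0.394)
t=2.700: state=(1.330, 0.366)
t=2.800: state=(1.434, 0.342)
t=2.840: state=(1.478, 0.333)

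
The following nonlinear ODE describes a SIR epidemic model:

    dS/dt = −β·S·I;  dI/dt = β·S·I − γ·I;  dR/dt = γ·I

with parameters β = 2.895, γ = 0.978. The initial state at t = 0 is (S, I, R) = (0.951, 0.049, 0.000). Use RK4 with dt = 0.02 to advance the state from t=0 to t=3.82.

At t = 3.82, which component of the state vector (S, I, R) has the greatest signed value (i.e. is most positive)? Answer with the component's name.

t=0.000: state=(0.951, 0.049, 0.000)
step 1 (dt=0.02): k1=(-0.135, 0.087, 0.048), k2=(-0.137, 0.088, 0.049), k3=(-0.137, 0.088, 0.049), k4=(-0.139, 0.090, 0.050); state += dt/6·(k1+2k2+2k3+k4)
t=0.020: state=(0.948, 0.051, 0.001)
t=0.040: state=(0.945, 0.053, 0.002)
t=0.060: state=(0.942, 0.054, 0.003)
continuing one RK4 step at a time; state shown every 10 steps (Δt=0.2):
t=0.200: state=(0.919, 0.069, 0.011)
t=0.400: state=(0.877, 0.096, 0.028)
t=0.600: state=(0.822, 0.129, 0.049)
t=0.800: state=(0.754, 0.167, 0.078)
t=1.000: state=(0.676, 0.208, 0.115)
t=1.200: state=(0.593, 0.248, 0.160)
t=1.400: state=(0.508, 0.280, 0.212)
t=1.600: state=(0.429, 0.302, 0.269)
t=1.800: state=(0.359, 0.312, 0.329)
t=2.000: state=(0.300, 0.310, 0.390)
t=2.200: state=(0.251, 0.299, 0.450)
t=2.400: state=(0.212, 0.281, 0.506)
t=2.600: state=(0.182, 0.259, 0.559)
t=2.800: state=(0.157, 0.235, 0.608)
t=3.000: state=(0.138, 0.210, 0.651)
t=3.200: state=(0.123, 0.187, 0.690)
t=3.400: state=(0.111, 0.164, 0.724)
t=3.600: state=(0.102, 0.144, 0.754)
t=3.800: state=(0.094, 0.125, 0.781)
t=3.820: state=(0.094, 0.123, 0.783)
compare at T: S=0.094, I=0.123, R=0.783

largest component: R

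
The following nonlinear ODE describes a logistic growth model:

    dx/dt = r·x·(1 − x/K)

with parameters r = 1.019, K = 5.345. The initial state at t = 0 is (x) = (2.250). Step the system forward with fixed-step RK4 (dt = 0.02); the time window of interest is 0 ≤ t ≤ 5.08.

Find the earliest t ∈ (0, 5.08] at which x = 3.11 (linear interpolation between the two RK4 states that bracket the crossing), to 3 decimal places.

t = 0.637

t=0.000: state=(2.250)
step 1 (dt=0.02): k1=(1.328), k2=(1.330), k3=(1.330), k4=(1.332); state += dt/6·(k1+2k2+2k3+k4)
t=0.020: state=(2.277)
t=0.040: state=(2.303)
t=0.060: state=(2.330)
continuing one RK4 step at a time; state shown every 10 steps (Δt=0.2):
t=0.200: state=(2.519)
t=0.400: state=(2.791)
t=0.600: state=(3.061)
t=0.620: state=(3.087)
next step: t=0.640: state=(3.114) — x has crossed 3.11
linear interpolation between t=0.620 (3.08726) and t=0.640 (3.11380) → t≈0.637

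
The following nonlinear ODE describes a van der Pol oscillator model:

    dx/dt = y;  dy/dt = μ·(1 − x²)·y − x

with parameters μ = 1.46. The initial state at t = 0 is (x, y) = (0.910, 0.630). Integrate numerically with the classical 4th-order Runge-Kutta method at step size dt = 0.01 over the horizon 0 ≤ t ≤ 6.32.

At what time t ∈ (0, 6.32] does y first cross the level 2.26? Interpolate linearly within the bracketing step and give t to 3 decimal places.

t=0.000: state=(0.910, 0.630)
step 1 (dt=0.01): k1=(0.630, -0.752), k2=(0.626, -0.761), k3=(0.626, -0.761), k4=(0.622, -0.770); state += dt/6·(k1+2k2+2k3+k4)
t=0.010: state=(0.916, 0.622)
t=0.020: state=(0.922, 0.615)
t=0.030: state=(0.929, 0.607)
continuing one RK4 step at a time; state shown every 25 steps (Δt=0.25):
t=0.250: state=(1.040, 0.394)
t=0.500: state=(1.103, 0.111)
t=0.750: state=(1.096, -0.163)
t=1.000: state=(1.023, -0.416)
t=1.250: state=(0.888, -0.673)
t=1.500: state=(0.682, -0.985)
t=1.750: state=(0.384, -1.429)
t=2.000: state=(-0.050, -2.081)
t=2.250: state=(-0.660, -2.746)
t=2.500: state=(-1.342, -2.454)
t=2.750: state=(-1.791, -1.092)
t=3.000: state=(-1.928, -0.130)
t=3.250: state=(-1.904, 0.258)
t=3.500: state=(-1.818, 0.413)
t=3.750: state=(-1.703, 0.502)
t=4.000: state=(-1.567, 0.580)
t=4.250: state=(-1.411, 0.675)
t=4.500: state=(-1.227, 0.806)
t=4.750: state=(-1.003, 1.004)
t=5.000: state=(-0.715, 1.328)
t=5.250: state=(-0.320, 1.875)
t=5.370: state=(-0.074, 2.243)
next step: t=5.380: state=(-0.051, 2.276) — y has crossed 2.26
linear interpolation between t=5.370 (2.24261) and t=5.380 (2.27609) → t≈5.375

t = 5.375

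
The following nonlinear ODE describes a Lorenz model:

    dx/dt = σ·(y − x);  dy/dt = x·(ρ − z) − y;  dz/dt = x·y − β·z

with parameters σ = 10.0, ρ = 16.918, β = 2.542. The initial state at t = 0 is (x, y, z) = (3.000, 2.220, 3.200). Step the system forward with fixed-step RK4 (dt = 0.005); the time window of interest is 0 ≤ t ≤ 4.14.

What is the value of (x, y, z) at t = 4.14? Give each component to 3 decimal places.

t=0.000: state=(3.000, 2.220, 3.200)
step 1 (dt=0.005): k1=(-7.800, 38.934, -1.474), k2=(-6.632, 38.580, -1.218), k3=(-6.670, 38.619, -1.216), k4=(-5.536, 38.301, -0.960); state += dt/6·(k1+2k2+2k3+k4)
t=0.005: state=(2.967, 2.413, 3.194)
t=0.010: state=(2.944, 2.603, 3.190)
t=0.015: state=(2.932, 2.791, 3.189)
continuing one RK4 step at a time; state shown every 40 steps (Δt=0.2):
t=0.200: state=(7.268, 11.599, 7.321)
t=0.400: state=(11.050, 6.826, 25.487)
t=0.600: state=(1.672, -0.746, 16.950)
t=0.800: state=(-0.266, -0.560, 10.162)
t=1.000: state=(-0.907, -1.408, 6.201)
t=1.200: state=(-3.040, -4.987, 4.676)
t=1.400: state=(-9.735, -13.720, 13.173)
t=1.600: state=(-7.871, -2.587, 23.560)
t=1.800: state=(-1.178, 0.002, 14.522)
t=2.000: state=(-0.484, -0.579, 8.760)
t=2.200: state=(-1.188, -1.879, 5.419)
t=2.400: state=(-4.159, -6.825, 5.020)
t=2.600: state=(-11.387, -13.650, 18.493)
t=2.800: state=(-5.333, -0.627, 21.268)
t=3.000: state=(-0.699, -0.088, 12.804)
t=3.200: state=(-0.471, -0.640, 7.726)
t=3.400: state=(-1.338, -2.160, 4.834)
t=3.600: state=(-4.859, -7.974, 5.300)
t=3.800: state=(-11.873, -12.577, 21.196)
t=4.000: state=(-4.137, -0.025, 20.014)
t=4.140: state=(-0.854, 0.141, 13.971)

(x, y, z) = (-0.854, 0.141, 13.971)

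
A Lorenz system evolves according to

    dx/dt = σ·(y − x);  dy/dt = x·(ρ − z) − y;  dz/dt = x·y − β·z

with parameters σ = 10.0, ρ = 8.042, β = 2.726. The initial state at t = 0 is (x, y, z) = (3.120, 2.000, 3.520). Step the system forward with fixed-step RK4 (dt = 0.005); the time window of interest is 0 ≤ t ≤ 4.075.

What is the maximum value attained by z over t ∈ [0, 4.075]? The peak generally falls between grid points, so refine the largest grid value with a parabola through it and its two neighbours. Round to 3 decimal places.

max z = 9.284

t=0.000: state=(3.120, 2.000, 3.520)
step 1 (dt=0.005): k1=(-11.200, 12.109, -3.356), k2=(-10.617, 11.978, -3.295), k3=(-10.635, 11.984, -3.294), k4=(-10.069, 11.859, -3.233); state += dt/6·(k1+2k2+2k3+k4)
t=0.005: state=(3.067, 2.060, 3.504)
t=0.010: state=(3.019, 2.119, 3.488)
t=0.015: state=(2.977, 2.176, 3.472)
continuing one RK4 step at a time; state shown every 40 steps (Δt=0.2):
t=0.200: state=(3.363, 4.134, 3.501)
t=0.400: state=(5.252, 6.168, 5.663)
t=0.600: state=(5.986, 5.641, 8.873)
t=0.800: state=(4.450, 3.582, 8.769)
t=1.000: state=(3.301, 3.055, 6.907)
t=1.200: state=(3.351, 3.604, 5.653)
t=1.400: state=(4.143, 4.630, 5.683)
t=1.600: state=(4.994, 5.266, 6.924)
t=1.800: state=(5.000, 4.748, 7.987)
t=2.000: state=(4.311, 3.971, 7.703)
t=2.200: state=(3.886, 3.819, 6.849)
t=2.400: state=(4.013, 4.184, 6.380)
t=2.600: state=(4.436, 4.648, 6.608)
t=2.800: state=(4.708, 4.743, 7.206)
t=3.000: state=(4.575, 4.431, 7.480)
t=3.200: state=(4.277, 4.155, 7.232)
t=3.400: state=(4.159, 4.168, 6.866)
t=3.600: state=(4.279, 4.375, 6.755)
t=3.800: state=(4.466, 4.539, 6.944)
t=4.000: state=(4.524, 4.506, 7.183)
t=4.075: state=(4.499, 4.452, 7.226)
largest grid value and its neighbours: z(0.680)=9.28127, z(0.685)=9.28360, z(0.690)=9.28340
parabola through these three points peaks at t≈0.687 with z≈9.28382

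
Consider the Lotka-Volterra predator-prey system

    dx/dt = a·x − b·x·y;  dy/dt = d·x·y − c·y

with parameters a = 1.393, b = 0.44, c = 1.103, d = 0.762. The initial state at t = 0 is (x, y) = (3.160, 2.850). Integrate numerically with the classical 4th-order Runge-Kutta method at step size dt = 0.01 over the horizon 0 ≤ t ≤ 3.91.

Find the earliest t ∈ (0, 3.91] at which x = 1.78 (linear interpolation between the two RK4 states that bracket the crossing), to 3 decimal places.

t=0.000: state=(3.160, 2.850)
step 1 (dt=0.01): k1=(0.439, 3.719), k2=(0.414, 3.748), k3=(0.413, 3.748), k4=(0.388, 3.777); state += dt/6·(k1+2k2+2k3+k4)
t=0.010: state=(3.164, 2.887)
t=0.020: state=(3.168, 2.926)
t=0.030: state=(3.171, 2.964)
continuing one RK4 step at a time; state shown every 20 steps (Δt=0.2):
t=0.200: state=(3.134, 3.704)
t=0.400: state=(2.862, 4.705)
t=0.600: state=(2.395, 5.643)
t=0.800: state=(1.868, 6.261)
t=0.830: state=(1.793, 6.316)
next step: t=0.840: state=(1.768, 6.332) — x has crossed 1.78
linear interpolation between t=0.830 (1.79280) and t=0.840 (1.76805) → t≈0.835

t = 0.835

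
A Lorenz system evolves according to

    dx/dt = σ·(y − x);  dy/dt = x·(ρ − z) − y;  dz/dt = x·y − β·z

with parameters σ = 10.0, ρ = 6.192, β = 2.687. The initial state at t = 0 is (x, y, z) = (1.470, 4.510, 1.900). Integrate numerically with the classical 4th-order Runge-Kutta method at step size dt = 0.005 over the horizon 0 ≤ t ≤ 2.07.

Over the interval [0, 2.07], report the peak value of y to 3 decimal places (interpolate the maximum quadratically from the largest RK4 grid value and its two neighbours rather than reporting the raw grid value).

max y = 5.915

t=0.000: state=(1.470, 4.510, 1.900)
step 1 (dt=0.005): k1=(30.400, 1.799, 1.524), k2=(29.685, 2.115, 1.864), k3=(29.711, 2.105, 1.855), k4=(29.020, 2.411, 2.186); state += dt/6·(k1+2k2+2k3+k4)
t=0.005: state=(1.619, 4.521, 1.909)
t=0.010: state=(1.760, 4.534, 1.922)
t=0.015: state=(1.896, 4.550, 1.937)
continuing one RK4 step at a time; state shown every 20 steps (Δt=0.1):
t=0.100: state=(3.575, 5.089, 2.586)
t=0.200: state=(4.800, 5.770, 4.026)
t=0.300: state=(5.484, 5.845, 5.762)
t=0.400: state=(5.482, 5.126, 7.090)
t=0.500: state=(4.863, 4.051, 7.505)
t=0.600: state=(4.007, 3.171, 7.122)
t=0.700: state=(3.276, 2.673, 6.357)
t=0.800: state=(2.814, 2.489, 5.535)
t=0.900: state=(2.610, 2.516, 4.817)
t=1.000: state=(2.608, 2.689, 4.273)
t=1.100: state=(2.757, 2.970, 3.930)
t=1.200: state=(3.022, 3.331, 3.803)
t=1.300: state=(3.364, 3.730, 3.899)
t=1.400: state=(3.736, 4.102, 4.208)
t=1.500: state=(4.071, 4.364, 4.677)
t=1.600: state=(4.297, 4.445, 5.205)
t=1.700: state=(4.358, 4.331, 5.654)
t=1.800: state=(4.252, 4.078, 5.914)
t=1.900: state=(4.034, 3.786, 5.947)
t=2.000: state=(3.783, 3.540, 5.795)
t=2.070: state=(3.625, 3.421, 5.622)
largest grid value and its neighbours: y(0.255)=5.91396, y(0.260)=5.91499, y(0.265)=5.91388
parabola through these three points peaks at t≈0.260 with y≈5.91499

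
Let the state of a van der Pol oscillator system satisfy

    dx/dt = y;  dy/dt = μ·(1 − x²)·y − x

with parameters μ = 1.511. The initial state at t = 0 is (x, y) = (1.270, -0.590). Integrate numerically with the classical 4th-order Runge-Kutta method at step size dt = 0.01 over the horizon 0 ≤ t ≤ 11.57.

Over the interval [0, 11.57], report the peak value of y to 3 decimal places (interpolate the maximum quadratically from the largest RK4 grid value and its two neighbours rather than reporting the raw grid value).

max y = 3.236

t=0.000: state=(1.270, -0.590)
step 1 (dt=0.01): k1=(-0.590, -0.724), k2=(-0.594, -0.724), k3=(-0.594, -0.724), k4=(-0.597, -0.725); state += dt/6·(k1+2k2+2k3+k4)
t=0.010: state=(1.264, -0.597)
t=0.020: state=(1.258, -0.604)
t=0.030: state=(1.252, -0.612)
continuing one RK4 step at a time; state shown every 50 steps (Δt=0.5):
t=0.500: state=(0.874, -1.038)
t=1.000: state=(0.133, -2.096)
t=1.500: state=(-1.269, -2.921)
t=2.000: state=(-1.991, -0.189)
t=2.500: state=(-1.894, 0.387)
t=3.000: state=(-1.664, 0.525)
t=3.500: state=(-1.363, 0.695)
t=4.000: state=(-0.938, 1.060)
t=4.500: state=(-0.200, 2.068)
t=5.000: state=(1.214, 3.072)
t=5.500: state=(2.005, 0.242)
t=6.000: state=(1.918, -0.378)
t=6.500: state=(1.693, -0.513)
t=7.000: state=(1.400, -0.671)
t=7.500: state=(0.994, -1.003)
t=8.000: state=(0.306, -1.905)
t=8.500: state=(-1.046, -3.204)
t=9.000: state=(-1.987, -0.428)
t=9.500: state=(-1.938, 0.356)
t=10.000: state=(-1.720, 0.500)
t=10.500: state=(-1.436, 0.650)
t=11.000: state=(-1.046, 0.951)
t=11.500: state=(-0.404, 1.756)
t=11.570: state=(-0.275, 1.953)
largest grid value and its neighbours: y(4.890)=3.23370, y(4.900)=3.23595, y(4.910)=3.23504
parabola through these three points peaks at t≈4.902 with y≈3.23602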